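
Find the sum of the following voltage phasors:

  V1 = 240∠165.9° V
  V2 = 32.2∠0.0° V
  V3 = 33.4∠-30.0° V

Step 1 — Convert each phasor to rectangular form:
  V1 = 240·(cos(165.9°) + j·sin(165.9°)) = -232.8 + j58.47 V
  V2 = 32.2·(cos(0.0°) + j·sin(0.0°)) = 32.2 V
  V3 = 33.4·(cos(-30.0°) + j·sin(-30.0°)) = 28.93 - j16.7 V
Step 2 — Sum components: V_total = -171.6 + j41.77 V.
Step 3 — Convert to polar: |V_total| = 176.7 V, ∠V_total = 166.3°.

V_total = 176.7∠166.3° V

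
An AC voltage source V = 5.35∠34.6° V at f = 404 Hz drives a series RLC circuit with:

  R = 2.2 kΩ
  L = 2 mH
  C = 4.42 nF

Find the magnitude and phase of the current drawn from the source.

Step 1 — Angular frequency: ω = 2π·f = 2π·404 = 2538 rad/s.
Step 2 — Component impedances:
  R: Z = R = 2200 Ω
  L: Z = jωL = j·2538·0.002 = 0 + j5.077 Ω
  C: Z = 1/(jωC) = -j/(ω·C) = 0 - j8.913e+04 Ω
Step 3 — Series combination: Z_total = R + L + C = 2200 - j8.912e+04 Ω = 8.915e+04∠-88.6° Ω.
Step 4 — Source phasor: V = 5.35∠34.6° V = 4.404 + j3.038 V.
Step 5 — Ohm's law: I = V / Z_total = (4.404 + j3.038) / (2200 - j8.912e+04) = -3.285e-05 + j5.022e-05 A.
Step 6 — Convert to polar: |I| = 6.001e-05 A, ∠I = 123.2°.

I = 6.001e-05∠123.2° A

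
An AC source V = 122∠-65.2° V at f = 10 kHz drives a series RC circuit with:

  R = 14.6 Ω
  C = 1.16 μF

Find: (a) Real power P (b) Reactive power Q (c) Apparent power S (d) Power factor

Step 1 — Angular frequency: ω = 2π·f = 2π·1e+04 = 6.283e+04 rad/s.
Step 2 — Component impedances:
  R: Z = R = 14.6 Ω
  C: Z = 1/(jωC) = -j/(ω·C) = 0 - j13.72 Ω
Step 3 — Series combination: Z_total = R + C = 14.6 - j13.72 Ω = 20.04∠-43.2° Ω.
Step 4 — Source phasor: V = 122∠-65.2° V = 51.17 - j110.7 V.
Step 5 — Current: I = V / Z = 5.647 - j2.279 A = 6.089∠-22.0° A.
Step 6 — Complex power: S = V·I* = 541.4 - j508.7 VA.
Step 7 — Real power: P = Re(S) = 541.4 W.
Step 8 — Reactive power: Q = Im(S) = -508.7 VAR.
Step 9 — Apparent power: |S| = 742.9 VA.
Step 10 — Power factor: PF = P/|S| = 0.7287 (leading).

(a) P = 541.4 W  (b) Q = -508.7 VAR  (c) S = 742.9 VA  (d) PF = 0.7287 (leading)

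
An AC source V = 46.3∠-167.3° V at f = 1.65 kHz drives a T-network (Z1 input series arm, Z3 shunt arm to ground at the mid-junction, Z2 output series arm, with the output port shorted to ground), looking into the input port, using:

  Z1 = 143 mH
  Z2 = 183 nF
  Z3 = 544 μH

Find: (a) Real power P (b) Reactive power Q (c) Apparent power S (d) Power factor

Step 1 — Angular frequency: ω = 2π·f = 2π·1650 = 1.037e+04 rad/s.
Step 2 — Component impedances:
  Z1: Z = jωL = j·1.037e+04·0.143 = 0 + j1483 Ω
  Z2: Z = 1/(jωC) = -j/(ω·C) = 0 - j527.1 Ω
  Z3: Z = jωL = j·1.037e+04·0.000544 = 0 + j5.64 Ω
Step 3 — With the output port shorted to ground, the output series arm Z2 runs from the junction to ground; the shunt arm Z3 also runs from the junction to ground. They appear in parallel: Z3 || Z2 = 0 + j5.701 Ω.
Step 4 — Series with input arm Z1: Z_in = Z1 + (Z3 || Z2) = 0 + j1488 Ω = 1488∠90.0° Ω.
Step 5 — Source phasor: V = 46.3∠-167.3° V = -45.17 - j10.18 V.
Step 6 — Current: I = V / Z = -0.00684 + j0.03035 A = 0.03111∠102.7° A.
Step 7 — Complex power: S = V·I* = 0 + j1.44 VA.
Step 8 — Real power: P = Re(S) = 0 W.
Step 9 — Reactive power: Q = Im(S) = 1.44 VAR.
Step 10 — Apparent power: |S| = 1.44 VA.
Step 11 — Power factor: PF = P/|S| = 0 (lagging).

(a) P = 0 W  (b) Q = 1.44 VAR  (c) S = 1.44 VA  (d) PF = 0 (lagging)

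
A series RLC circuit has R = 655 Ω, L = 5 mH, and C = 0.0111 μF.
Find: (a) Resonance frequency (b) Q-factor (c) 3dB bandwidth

Step 1 — Resonance: ω₀ = 1/√(LC) = 1/√(0.005·1.11e-08) = 1.342e+05 rad/s.
Step 2 — f₀ = ω₀/(2π) = 2.136e+04 Hz.
Step 3 — Series Q: Q = ω₀L/R = 1.342e+05·0.005/655 = 1.025.
Step 4 — Bandwidth: Δω = ω₀/Q = 1.31e+05 rad/s; BW = Δω/(2π) = 2.085e+04 Hz.

(a) f₀ = 2.136e+04 Hz  (b) Q = 1.025  (c) BW = 2.085e+04 Hz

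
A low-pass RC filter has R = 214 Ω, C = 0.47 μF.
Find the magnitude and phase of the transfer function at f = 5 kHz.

Step 1 — Angular frequency: ω = 2π·5000 = 3.142e+04 rad/s.
Step 2 — Transfer function: H(jω) = 1/(1 + jωRC).
Step 3 — Denominator: 1 + jωRC = 1 + j·3.142e+04·214·4.7e-07 = 1 + j3.16.
Step 4 — H = 0.09104 - j0.2877.
Step 5 — Magnitude: |H| = 0.3017 (-10.4 dB); phase: φ = -72.4°.

|H| = 0.3017 (-10.4 dB), φ = -72.4°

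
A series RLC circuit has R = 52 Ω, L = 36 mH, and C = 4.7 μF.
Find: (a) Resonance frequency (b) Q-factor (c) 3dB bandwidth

Step 1 — Resonance: ω₀ = 1/√(LC) = 1/√(0.036·4.7e-06) = 2431 rad/s.
Step 2 — f₀ = ω₀/(2π) = 386.9 Hz.
Step 3 — Series Q: Q = ω₀L/R = 2431·0.036/52 = 1.683.
Step 4 — Bandwidth: Δω = ω₀/Q = 1444 rad/s; BW = Δω/(2π) = 229.9 Hz.

(a) f₀ = 386.9 Hz  (b) Q = 1.683  (c) BW = 229.9 Hz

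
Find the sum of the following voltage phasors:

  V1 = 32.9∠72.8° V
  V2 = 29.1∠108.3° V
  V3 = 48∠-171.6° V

Step 1 — Convert each phasor to rectangular form:
  V1 = 32.9·(cos(72.8°) + j·sin(72.8°)) = 9.729 + j31.43 V
  V2 = 29.1·(cos(108.3°) + j·sin(108.3°)) = -9.137 + j27.63 V
  V3 = 48·(cos(-171.6°) + j·sin(-171.6°)) = -47.49 - j7.012 V
Step 2 — Sum components: V_total = -46.89 + j52.04 V.
Step 3 — Convert to polar: |V_total| = 70.05 V, ∠V_total = 132.0°.

V_total = 70.05∠132.0° V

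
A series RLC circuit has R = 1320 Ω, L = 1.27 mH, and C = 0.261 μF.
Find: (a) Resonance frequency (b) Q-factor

Step 1 — Resonance condition Im(Z)=0 gives ω₀ = 1/√(LC).
Step 2 — ω₀ = 1/√(0.00127·2.61e-07) = 5.493e+04 rad/s.
Step 3 — f₀ = ω₀/(2π) = 8742 Hz.
Step 4 — Series Q: Q = ω₀L/R = 5.493e+04·0.00127/1320 = 0.05285.

(a) f₀ = 8742 Hz  (b) Q = 0.05285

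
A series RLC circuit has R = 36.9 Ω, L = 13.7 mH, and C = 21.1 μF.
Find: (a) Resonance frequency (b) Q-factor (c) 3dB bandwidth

Step 1 — Resonance: ω₀ = 1/√(LC) = 1/√(0.0137·2.11e-05) = 1860 rad/s.
Step 2 — f₀ = ω₀/(2π) = 296 Hz.
Step 3 — Series Q: Q = ω₀L/R = 1860·0.0137/36.9 = 0.6905.
Step 4 — Bandwidth: Δω = ω₀/Q = 2693 rad/s; BW = Δω/(2π) = 428.7 Hz.

(a) f₀ = 296 Hz  (b) Q = 0.6905  (c) BW = 428.7 Hz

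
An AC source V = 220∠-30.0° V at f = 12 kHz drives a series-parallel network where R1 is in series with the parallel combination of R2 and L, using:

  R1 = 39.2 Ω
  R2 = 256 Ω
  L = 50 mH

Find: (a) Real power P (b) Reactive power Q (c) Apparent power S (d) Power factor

Step 1 — Angular frequency: ω = 2π·f = 2π·1.2e+04 = 7.54e+04 rad/s.
Step 2 — Component impedances:
  R1: Z = R = 39.2 Ω
  R2: Z = R = 256 Ω
  L: Z = jωL = j·7.54e+04·0.05 = 0 + j3770 Ω
Step 3 — Parallel branch: R2 || L = 1/(1/R2 + 1/L) = 254.8 + j17.3 Ω.
Step 4 — Series with R1: Z_total = R1 + (R2 || L) = 294 + j17.3 Ω = 294.5∠3.4° Ω.
Step 5 — Source phasor: V = 220∠-30.0° V = 190.5 - j110 V.
Step 6 — Current: I = V / Z = 0.6238 - j0.4108 A = 0.7469∠-33.4° A.
Step 7 — Complex power: S = V·I* = 164 + j9.654 VA.
Step 8 — Real power: P = Re(S) = 164 W.
Step 9 — Reactive power: Q = Im(S) = 9.654 VAR.
Step 10 — Apparent power: |S| = 164.3 VA.
Step 11 — Power factor: PF = P/|S| = 0.9983 (lagging).

(a) P = 164 W  (b) Q = 9.654 VAR  (c) S = 164.3 VA  (d) PF = 0.9983 (lagging)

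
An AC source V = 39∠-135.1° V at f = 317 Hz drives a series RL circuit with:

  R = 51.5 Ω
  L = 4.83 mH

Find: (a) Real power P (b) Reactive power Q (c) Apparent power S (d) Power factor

Step 1 — Angular frequency: ω = 2π·f = 2π·317 = 1992 rad/s.
Step 2 — Component impedances:
  R: Z = R = 51.5 Ω
  L: Z = jωL = j·1992·0.00483 = 0 + j9.62 Ω
Step 3 — Series combination: Z_total = R + L = 51.5 + j9.62 Ω = 52.39∠10.6° Ω.
Step 4 — Source phasor: V = 39∠-135.1° V = -27.63 - j27.53 V.
Step 5 — Current: I = V / Z = -0.6148 - j0.4197 A = 0.7444∠-145.7° A.
Step 6 — Complex power: S = V·I* = 28.54 + j5.331 VA.
Step 7 — Real power: P = Re(S) = 28.54 W.
Step 8 — Reactive power: Q = Im(S) = 5.331 VAR.
Step 9 — Apparent power: |S| = 29.03 VA.
Step 10 — Power factor: PF = P/|S| = 0.983 (lagging).

(a) P = 28.54 W  (b) Q = 5.331 VAR  (c) S = 29.03 VA  (d) PF = 0.983 (lagging)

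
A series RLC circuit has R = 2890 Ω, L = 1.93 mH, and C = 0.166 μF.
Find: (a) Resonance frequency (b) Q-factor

Step 1 — Resonance condition Im(Z)=0 gives ω₀ = 1/√(LC).
Step 2 — ω₀ = 1/√(0.00193·1.66e-07) = 5.587e+04 rad/s.
Step 3 — f₀ = ω₀/(2π) = 8892 Hz.
Step 4 — Series Q: Q = ω₀L/R = 5.587e+04·0.00193/2890 = 0.03731.

(a) f₀ = 8892 Hz  (b) Q = 0.03731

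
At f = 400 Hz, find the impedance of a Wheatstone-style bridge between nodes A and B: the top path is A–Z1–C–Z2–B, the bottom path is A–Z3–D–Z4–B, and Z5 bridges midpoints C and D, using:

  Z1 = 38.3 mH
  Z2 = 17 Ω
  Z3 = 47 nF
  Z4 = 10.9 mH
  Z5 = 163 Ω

Step 1 — Angular frequency: ω = 2π·f = 2π·400 = 2513 rad/s.
Step 2 — Component impedances:
  Z1: Z = jωL = j·2513·0.0383 = 0 + j96.26 Ω
  Z2: Z = R = 17 Ω
  Z3: Z = 1/(jωC) = -j/(ω·C) = 0 - j8466 Ω
  Z4: Z = jωL = j·2513·0.0109 = 0 + j27.39 Ω
  Z5: Z = R = 163 Ω
Step 3 — Bridge requires nodal analysis (the Z5 bridge couples midpoints C and D, so the two paths cannot be reduced to a simple series/parallel combination). Setting node B to ground and injecting 1 A at node A, the 3-node admittance system at A, C, D solves to V_A = Z_AB = 15.77 + j97.53 Ω = 98.79∠80.8° Ω.

Z = 15.77 + j97.53 Ω = 98.79∠80.8° Ω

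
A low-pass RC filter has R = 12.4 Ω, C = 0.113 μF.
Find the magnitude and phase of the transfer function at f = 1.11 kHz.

Step 1 — Angular frequency: ω = 2π·1110 = 6974 rad/s.
Step 2 — Transfer function: H(jω) = 1/(1 + jωRC).
Step 3 — Denominator: 1 + jωRC = 1 + j·6974·12.4·1.13e-07 = 1 + j0.009772.
Step 4 — H = 0.9999 - j0.009772.
Step 5 — Magnitude: |H| = 1 (-0.0 dB); phase: φ = -0.6°.

|H| = 1 (-0.0 dB), φ = -0.6°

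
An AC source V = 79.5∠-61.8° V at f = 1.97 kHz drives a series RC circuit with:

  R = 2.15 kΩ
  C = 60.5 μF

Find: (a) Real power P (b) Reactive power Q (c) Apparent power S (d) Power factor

Step 1 — Angular frequency: ω = 2π·f = 2π·1970 = 1.238e+04 rad/s.
Step 2 — Component impedances:
  R: Z = R = 2150 Ω
  C: Z = 1/(jωC) = -j/(ω·C) = 0 - j1.335 Ω
Step 3 — Series combination: Z_total = R + C = 2150 - j1.335 Ω = 2150∠-0.0° Ω.
Step 4 — Source phasor: V = 79.5∠-61.8° V = 37.57 - j70.06 V.
Step 5 — Current: I = V / Z = 0.01749 - j0.03258 A = 0.03698∠-61.8° A.
Step 6 — Complex power: S = V·I* = 2.94 - j0.001826 VA.
Step 7 — Real power: P = Re(S) = 2.94 W.
Step 8 — Reactive power: Q = Im(S) = -0.001826 VAR.
Step 9 — Apparent power: |S| = 2.94 VA.
Step 10 — Power factor: PF = P/|S| = 1 (leading).

(a) P = 2.94 W  (b) Q = -0.001826 VAR  (c) S = 2.94 VA  (d) PF = 1 (leading)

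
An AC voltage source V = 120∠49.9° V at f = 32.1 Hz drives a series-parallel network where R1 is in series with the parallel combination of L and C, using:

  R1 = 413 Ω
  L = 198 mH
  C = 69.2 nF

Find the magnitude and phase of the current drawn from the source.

Step 1 — Angular frequency: ω = 2π·f = 2π·32.1 = 201.7 rad/s.
Step 2 — Component impedances:
  R1: Z = R = 413 Ω
  L: Z = jωL = j·201.7·0.198 = 0 + j39.93 Ω
  C: Z = 1/(jωC) = -j/(ω·C) = 0 - j7.165e+04 Ω
Step 3 — Parallel branch: L || C = 1/(1/L + 1/C) = 0 + j39.96 Ω.
Step 4 — Series with R1: Z_total = R1 + (L || C) = 413 + j39.96 Ω = 414.9∠5.5° Ω.
Step 5 — Source phasor: V = 120∠49.9° V = 77.29 + j91.79 V.
Step 6 — Ohm's law: I = V / Z_total = (77.29 + j91.79) / (413 + j39.96) = 0.2067 + j0.2023 A.
Step 7 — Convert to polar: |I| = 0.2892 A, ∠I = 44.4°.

I = 0.2892∠44.4° A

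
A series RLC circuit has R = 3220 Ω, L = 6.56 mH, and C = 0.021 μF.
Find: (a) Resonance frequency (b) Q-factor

Step 1 — Resonance condition Im(Z)=0 gives ω₀ = 1/√(LC).
Step 2 — ω₀ = 1/√(0.00656·2.1e-08) = 8.52e+04 rad/s.
Step 3 — f₀ = ω₀/(2π) = 1.356e+04 Hz.
Step 4 — Series Q: Q = ω₀L/R = 8.52e+04·0.00656/3220 = 0.1736.

(a) f₀ = 1.356e+04 Hz  (b) Q = 0.1736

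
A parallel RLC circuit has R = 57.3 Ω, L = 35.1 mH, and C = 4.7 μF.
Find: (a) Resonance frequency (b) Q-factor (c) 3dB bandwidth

Step 1 — Resonance: ω₀ = 1/√(LC) = 1/√(0.0351·4.7e-06) = 2462 rad/s.
Step 2 — f₀ = ω₀/(2π) = 391.8 Hz.
Step 3 — Parallel Q: Q = R/(ω₀L) = 57.3/(2462·0.0351) = 0.6631.
Step 4 — Bandwidth: Δω = ω₀/Q = 3713 rad/s; BW = Δω/(2π) = 591 Hz.

(a) f₀ = 391.8 Hz  (b) Q = 0.6631  (c) BW = 591 Hz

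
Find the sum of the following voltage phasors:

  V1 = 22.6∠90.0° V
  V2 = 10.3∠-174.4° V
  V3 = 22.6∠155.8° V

Step 1 — Convert each phasor to rectangular form:
  V1 = 22.6·(cos(90.0°) + j·sin(90.0°)) = 0 + j22.6 V
  V2 = 10.3·(cos(-174.4°) + j·sin(-174.4°)) = -10.25 - j1.005 V
  V3 = 22.6·(cos(155.8°) + j·sin(155.8°)) = -20.61 + j9.264 V
Step 2 — Sum components: V_total = -30.86 + j30.86 V.
Step 3 — Convert to polar: |V_total| = 43.65 V, ∠V_total = 135.0°.

V_total = 43.65∠135.0° V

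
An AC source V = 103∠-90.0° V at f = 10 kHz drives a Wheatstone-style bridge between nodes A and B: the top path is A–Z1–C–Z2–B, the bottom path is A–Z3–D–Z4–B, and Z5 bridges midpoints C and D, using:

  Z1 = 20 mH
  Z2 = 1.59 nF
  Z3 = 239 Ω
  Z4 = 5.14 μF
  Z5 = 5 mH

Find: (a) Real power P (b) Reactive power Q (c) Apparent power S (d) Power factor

Step 1 — Angular frequency: ω = 2π·f = 2π·1e+04 = 6.283e+04 rad/s.
Step 2 — Component impedances:
  Z1: Z = jωL = j·6.283e+04·0.02 = 0 + j1257 Ω
  Z2: Z = 1/(jωC) = -j/(ω·C) = 0 - j1.001e+04 Ω
  Z3: Z = R = 239 Ω
  Z4: Z = 1/(jωC) = -j/(ω·C) = 0 - j3.096 Ω
  Z5: Z = jωL = j·6.283e+04·0.005 = 0 + j314.2 Ω
Step 3 — Bridge requires nodal analysis (the Z5 bridge couples midpoints C and D, so the two paths cannot be reduced to a simple series/parallel combination). Setting node B to ground and injecting 1 A at node A, the 3-node admittance system at A, C, D solves to V_A = Z_AB = 233.6 + j32.22 Ω = 235.8∠7.9° Ω.
Step 4 — Source phasor: V = 103∠-90.0° V = 0 - j103 V.
Step 5 — Current: I = V / Z = -0.05967 - j0.4326 A = 0.4367∠-97.9° A.
Step 6 — Complex power: S = V·I* = 44.56 + j6.146 VA.
Step 7 — Real power: P = Re(S) = 44.56 W.
Step 8 — Reactive power: Q = Im(S) = 6.146 VAR.
Step 9 — Apparent power: |S| = 44.98 VA.
Step 10 — Power factor: PF = P/|S| = 0.9906 (lagging).

(a) P = 44.56 W  (b) Q = 6.146 VAR  (c) S = 44.98 VA  (d) PF = 0.9906 (lagging)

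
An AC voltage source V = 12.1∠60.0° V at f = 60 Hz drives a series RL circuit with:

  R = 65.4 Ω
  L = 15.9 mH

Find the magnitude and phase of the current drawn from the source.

Step 1 — Angular frequency: ω = 2π·f = 2π·60 = 377 rad/s.
Step 2 — Component impedances:
  R: Z = R = 65.4 Ω
  L: Z = jωL = j·377·0.0159 = 0 + j5.994 Ω
Step 3 — Series combination: Z_total = R + L = 65.4 + j5.994 Ω = 65.67∠5.2° Ω.
Step 4 — Source phasor: V = 12.1∠60.0° V = 6.05 + j10.48 V.
Step 5 — Ohm's law: I = V / Z_total = (6.05 + j10.48) / (65.4 + j5.994) = 0.1063 + j0.1505 A.
Step 6 — Convert to polar: |I| = 0.1842 A, ∠I = 54.8°.

I = 0.1842∠54.8° A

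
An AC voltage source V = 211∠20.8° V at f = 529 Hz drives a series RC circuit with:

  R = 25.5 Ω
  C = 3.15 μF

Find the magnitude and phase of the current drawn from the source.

Step 1 — Angular frequency: ω = 2π·f = 2π·529 = 3324 rad/s.
Step 2 — Component impedances:
  R: Z = R = 25.5 Ω
  C: Z = 1/(jωC) = -j/(ω·C) = 0 - j95.51 Ω
Step 3 — Series combination: Z_total = R + C = 25.5 - j95.51 Ω = 98.86∠-75.1° Ω.
Step 4 — Source phasor: V = 211∠20.8° V = 197.2 + j74.93 V.
Step 5 — Ohm's law: I = V / Z_total = (197.2 + j74.93) / (25.5 - j95.51) = -0.2176 + j2.123 A.
Step 6 — Convert to polar: |I| = 2.134 A, ∠I = 95.9°.

I = 2.134∠95.9° A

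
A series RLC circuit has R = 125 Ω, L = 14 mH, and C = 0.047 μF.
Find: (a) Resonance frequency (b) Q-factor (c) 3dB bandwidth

Step 1 — Resonance: ω₀ = 1/√(LC) = 1/√(0.014·4.7e-08) = 3.898e+04 rad/s.
Step 2 — f₀ = ω₀/(2π) = 6205 Hz.
Step 3 — Series Q: Q = ω₀L/R = 3.898e+04·0.014/125 = 4.366.
Step 4 — Bandwidth: Δω = ω₀/Q = 8929 rad/s; BW = Δω/(2π) = 1421 Hz.

(a) f₀ = 6205 Hz  (b) Q = 4.366  (c) BW = 1421 Hz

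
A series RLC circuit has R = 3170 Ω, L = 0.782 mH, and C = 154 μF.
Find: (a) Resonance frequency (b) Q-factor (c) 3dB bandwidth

Step 1 — Resonance condition Im(Z)=0 gives ω₀ = 1/√(LC).
Step 2 — ω₀ = 1/√(0.000782·0.000154) = 2882 rad/s.
Step 3 — f₀ = ω₀/(2π) = 458.6 Hz.
Step 4 — Series Q: Q = ω₀L/R = 2882·0.000782/3170 = 0.0007109.
Step 5 — 3dB bandwidth: Δω = ω₀/Q = 4.054e+06 rad/s; BW = Δω/(2π) = 6.452e+05 Hz.

(a) f₀ = 458.6 Hz  (b) Q = 0.0007109  (c) BW = 6.452e+05 Hz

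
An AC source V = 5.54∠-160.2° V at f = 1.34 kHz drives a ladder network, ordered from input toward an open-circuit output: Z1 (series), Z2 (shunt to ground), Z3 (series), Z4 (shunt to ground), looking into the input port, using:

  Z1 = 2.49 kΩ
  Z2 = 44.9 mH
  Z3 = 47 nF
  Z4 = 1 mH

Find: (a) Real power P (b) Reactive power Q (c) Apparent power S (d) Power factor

Step 1 — Angular frequency: ω = 2π·f = 2π·1340 = 8419 rad/s.
Step 2 — Component impedances:
  Z1: Z = R = 2490 Ω
  Z2: Z = jωL = j·8419·0.0449 = 0 + j378 Ω
  Z3: Z = 1/(jωC) = -j/(ω·C) = 0 - j2527 Ω
  Z4: Z = jωL = j·8419·0.001 = 0 + j8.419 Ω
Step 3 — Ladder network (open output): work backward from the far end, alternating series and parallel combinations. Z_in = 2490 + j444.8 Ω = 2529∠10.1° Ω.
Step 4 — Source phasor: V = 5.54∠-160.2° V = -5.212 - j1.877 V.
Step 5 — Current: I = V / Z = -0.002159 - j0.000368 A = 0.00219∠-170.3° A.
Step 6 — Complex power: S = V·I* = 0.01194 + j0.002134 VA.
Step 7 — Real power: P = Re(S) = 0.01194 W.
Step 8 — Reactive power: Q = Im(S) = 0.002134 VAR.
Step 9 — Apparent power: |S| = 0.01213 VA.
Step 10 — Power factor: PF = P/|S| = 0.9844 (lagging).

(a) P = 0.01194 W  (b) Q = 0.002134 VAR  (c) S = 0.01213 VA  (d) PF = 0.9844 (lagging)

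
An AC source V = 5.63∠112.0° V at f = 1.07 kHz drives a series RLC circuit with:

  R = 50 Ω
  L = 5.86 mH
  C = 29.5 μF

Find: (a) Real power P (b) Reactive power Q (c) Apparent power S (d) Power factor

Step 1 — Angular frequency: ω = 2π·f = 2π·1070 = 6723 rad/s.
Step 2 — Component impedances:
  R: Z = R = 50 Ω
  L: Z = jωL = j·6723·0.00586 = 0 + j39.4 Ω
  C: Z = 1/(jωC) = -j/(ω·C) = 0 - j5.042 Ω
Step 3 — Series combination: Z_total = R + L + C = 50 + j34.35 Ω = 60.67∠34.5° Ω.
Step 4 — Source phasor: V = 5.63∠112.0° V = -2.109 + j5.22 V.
Step 5 — Current: I = V / Z = 0.02008 + j0.09061 A = 0.0928∠77.5° A.
Step 6 — Complex power: S = V·I* = 0.4306 + j0.2959 VA.
Step 7 — Real power: P = Re(S) = 0.4306 W.
Step 8 — Reactive power: Q = Im(S) = 0.2959 VAR.
Step 9 — Apparent power: |S| = 0.5225 VA.
Step 10 — Power factor: PF = P/|S| = 0.8242 (lagging).

(a) P = 0.4306 W  (b) Q = 0.2959 VAR  (c) S = 0.5225 VA  (d) PF = 0.8242 (lagging)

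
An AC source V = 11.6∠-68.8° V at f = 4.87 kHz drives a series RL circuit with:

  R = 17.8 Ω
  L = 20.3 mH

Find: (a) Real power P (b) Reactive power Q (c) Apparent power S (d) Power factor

Step 1 — Angular frequency: ω = 2π·f = 2π·4870 = 3.06e+04 rad/s.
Step 2 — Component impedances:
  R: Z = R = 17.8 Ω
  L: Z = jωL = j·3.06e+04·0.0203 = 0 + j621.2 Ω
Step 3 — Series combination: Z_total = R + L = 17.8 + j621.2 Ω = 621.4∠88.4° Ω.
Step 4 — Source phasor: V = 11.6∠-68.8° V = 4.195 - j10.81 V.
Step 5 — Current: I = V / Z = -0.0172 - j0.007246 A = 0.01867∠-157.2° A.
Step 6 — Complex power: S = V·I* = 0.006203 + j0.2164 VA.
Step 7 — Real power: P = Re(S) = 0.006203 W.
Step 8 — Reactive power: Q = Im(S) = 0.2164 VAR.
Step 9 — Apparent power: |S| = 0.2165 VA.
Step 10 — Power factor: PF = P/|S| = 0.02864 (lagging).

(a) P = 0.006203 W  (b) Q = 0.2164 VAR  (c) S = 0.2165 VA  (d) PF = 0.02864 (lagging)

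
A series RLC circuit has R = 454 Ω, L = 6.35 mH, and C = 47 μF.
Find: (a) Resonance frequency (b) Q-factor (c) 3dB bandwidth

Step 1 — Resonance condition Im(Z)=0 gives ω₀ = 1/√(LC).
Step 2 — ω₀ = 1/√(0.00635·4.7e-05) = 1830 rad/s.
Step 3 — f₀ = ω₀/(2π) = 291.3 Hz.
Step 4 — Series Q: Q = ω₀L/R = 1830·0.00635/454 = 0.0256.
Step 5 — 3dB bandwidth: Δω = ω₀/Q = 7.15e+04 rad/s; BW = Δω/(2π) = 1.138e+04 Hz.

(a) f₀ = 291.3 Hz  (b) Q = 0.0256  (c) BW = 1.138e+04 Hz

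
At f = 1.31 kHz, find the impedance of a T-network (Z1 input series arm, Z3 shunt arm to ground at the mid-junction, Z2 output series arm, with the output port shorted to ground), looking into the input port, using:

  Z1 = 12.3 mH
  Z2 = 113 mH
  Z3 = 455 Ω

Step 1 — Angular frequency: ω = 2π·f = 2π·1310 = 8231 rad/s.
Step 2 — Component impedances:
  Z1: Z = jωL = j·8231·0.0123 = 0 + j101.2 Ω
  Z2: Z = jωL = j·8231·0.113 = 0 + j930.1 Ω
  Z3: Z = R = 455 Ω
Step 3 — With the output port shorted to ground, the output series arm Z2 runs from the junction to ground; the shunt arm Z3 also runs from the junction to ground. They appear in parallel: Z3 || Z2 = 367.1 + j179.6 Ω.
Step 4 — Series with input arm Z1: Z_in = Z1 + (Z3 || Z2) = 367.1 + j280.8 Ω = 462.2∠37.4° Ω.

Z = 367.1 + j280.8 Ω = 462.2∠37.4° Ω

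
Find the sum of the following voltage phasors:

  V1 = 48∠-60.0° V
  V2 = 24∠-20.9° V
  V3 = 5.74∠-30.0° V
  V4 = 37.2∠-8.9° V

Step 1 — Convert each phasor to rectangular form:
  V1 = 48·(cos(-60.0°) + j·sin(-60.0°)) = 24 - j41.57 V
  V2 = 24·(cos(-20.9°) + j·sin(-20.9°)) = 22.42 - j8.562 V
  V3 = 5.74·(cos(-30.0°) + j·sin(-30.0°)) = 4.971 - j2.87 V
  V4 = 37.2·(cos(-8.9°) + j·sin(-8.9°)) = 36.75 - j5.755 V
Step 2 — Sum components: V_total = 88.14 - j58.76 V.
Step 3 — Convert to polar: |V_total| = 105.9 V, ∠V_total = -33.7°.

V_total = 105.9∠-33.7° V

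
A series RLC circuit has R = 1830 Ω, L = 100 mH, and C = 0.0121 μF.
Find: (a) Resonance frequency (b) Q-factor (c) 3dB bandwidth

Step 1 — Resonance: ω₀ = 1/√(LC) = 1/√(0.1·1.21e-08) = 2.875e+04 rad/s.
Step 2 — f₀ = ω₀/(2π) = 4575 Hz.
Step 3 — Series Q: Q = ω₀L/R = 2.875e+04·0.1/1830 = 1.571.
Step 4 — Bandwidth: Δω = ω₀/Q = 1.83e+04 rad/s; BW = Δω/(2π) = 2913 Hz.

(a) f₀ = 4575 Hz  (b) Q = 1.571  (c) BW = 2913 Hz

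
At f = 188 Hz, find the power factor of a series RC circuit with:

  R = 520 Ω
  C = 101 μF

Step 1 — Angular frequency: ω = 2π·f = 2π·188 = 1181 rad/s.
Step 2 — Component impedances:
  R: Z = R = 520 Ω
  C: Z = 1/(jωC) = -j/(ω·C) = 0 - j8.382 Ω
Step 3 — Series combination: Z_total = R + C = 520 - j8.382 Ω = 520.1∠-0.9° Ω.
Step 4 — Power factor: PF = cos(φ) = Re(Z)/|Z| = 520/520.07 = 0.9999.
Step 5 — Type: Im(Z) = -8.382 ⇒ leading (phase φ = -0.9°).

PF = 0.9999 (leading, φ = -0.9°)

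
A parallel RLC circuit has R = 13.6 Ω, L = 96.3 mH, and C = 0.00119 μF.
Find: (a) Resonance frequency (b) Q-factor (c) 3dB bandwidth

Step 1 — Resonance: ω₀ = 1/√(LC) = 1/√(0.0963·1.19e-09) = 9.341e+04 rad/s.
Step 2 — f₀ = ω₀/(2π) = 1.487e+04 Hz.
Step 3 — Parallel Q: Q = R/(ω₀L) = 13.6/(9.341e+04·0.0963) = 0.001512.
Step 4 — Bandwidth: Δω = ω₀/Q = 6.179e+07 rad/s; BW = Δω/(2π) = 9.834e+06 Hz.

(a) f₀ = 1.487e+04 Hz  (b) Q = 0.001512  (c) BW = 9.834e+06 Hz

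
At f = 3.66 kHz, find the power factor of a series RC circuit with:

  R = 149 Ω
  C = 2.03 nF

Step 1 — Angular frequency: ω = 2π·f = 2π·3660 = 2.3e+04 rad/s.
Step 2 — Component impedances:
  R: Z = R = 149 Ω
  C: Z = 1/(jωC) = -j/(ω·C) = 0 - j2.142e+04 Ω
Step 3 — Series combination: Z_total = R + C = 149 - j2.142e+04 Ω = 2.142e+04∠-89.6° Ω.
Step 4 — Power factor: PF = cos(φ) = Re(Z)/|Z| = 149/2.142e+04 = 0.006956.
Step 5 — Type: Im(Z) = -2.142e+04 ⇒ leading (phase φ = -89.6°).

PF = 0.006956 (leading, φ = -89.6°)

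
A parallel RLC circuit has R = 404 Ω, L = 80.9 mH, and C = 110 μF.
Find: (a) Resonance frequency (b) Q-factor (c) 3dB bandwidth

Step 1 — Resonance: ω₀ = 1/√(LC) = 1/√(0.0809·0.00011) = 335.2 rad/s.
Step 2 — f₀ = ω₀/(2π) = 53.35 Hz.
Step 3 — Parallel Q: Q = R/(ω₀L) = 404/(335.2·0.0809) = 14.9.
Step 4 — Bandwidth: Δω = ω₀/Q = 22.5 rad/s; BW = Δω/(2π) = 3.581 Hz.

(a) f₀ = 53.35 Hz  (b) Q = 14.9  (c) BW = 3.581 Hz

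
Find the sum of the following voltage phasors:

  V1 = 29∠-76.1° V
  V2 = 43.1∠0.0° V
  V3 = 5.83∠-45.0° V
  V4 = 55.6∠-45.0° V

Step 1 — Convert each phasor to rectangular form:
  V1 = 29·(cos(-76.1°) + j·sin(-76.1°)) = 6.967 - j28.15 V
  V2 = 43.1·(cos(0.0°) + j·sin(0.0°)) = 43.1 V
  V3 = 5.83·(cos(-45.0°) + j·sin(-45.0°)) = 4.122 - j4.122 V
  V4 = 55.6·(cos(-45.0°) + j·sin(-45.0°)) = 39.32 - j39.32 V
Step 2 — Sum components: V_total = 93.5 - j71.59 V.
Step 3 — Convert to polar: |V_total| = 117.8 V, ∠V_total = -37.4°.

V_total = 117.8∠-37.4° V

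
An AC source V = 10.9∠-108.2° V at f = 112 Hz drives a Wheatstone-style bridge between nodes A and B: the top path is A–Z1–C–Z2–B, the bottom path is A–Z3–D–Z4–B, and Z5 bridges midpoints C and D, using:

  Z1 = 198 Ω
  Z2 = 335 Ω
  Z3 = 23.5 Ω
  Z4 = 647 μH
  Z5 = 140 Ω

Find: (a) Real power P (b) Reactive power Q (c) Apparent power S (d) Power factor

Step 1 — Angular frequency: ω = 2π·f = 2π·112 = 703.7 rad/s.
Step 2 — Component impedances:
  Z1: Z = R = 198 Ω
  Z2: Z = R = 335 Ω
  Z3: Z = R = 23.5 Ω
  Z4: Z = jωL = j·703.7·0.000647 = 0 + j0.4553 Ω
  Z5: Z = R = 140 Ω
Step 3 — Bridge requires nodal analysis (the Z5 bridge couples midpoints C and D, so the two paths cannot be reduced to a simple series/parallel combination). Setting node B to ground and injecting 1 A at node A, the 3-node admittance system at A, C, D solves to V_A = Z_AB = 21.78 + j0.4358 Ω = 21.78∠1.1° Ω.
Step 4 — Source phasor: V = 10.9∠-108.2° V = -3.404 - j10.35 V.
Step 5 — Current: I = V / Z = -0.1658 - j0.4722 A = 0.5005∠-109.3° A.
Step 6 — Complex power: S = V·I* = 5.454 + j0.1092 VA.
Step 7 — Real power: P = Re(S) = 5.454 W.
Step 8 — Reactive power: Q = Im(S) = 0.1092 VAR.
Step 9 — Apparent power: |S| = 5.455 VA.
Step 10 — Power factor: PF = P/|S| = 0.9998 (lagging).

(a) P = 5.454 W  (b) Q = 0.1092 VAR  (c) S = 5.455 VA  (d) PF = 0.9998 (lagging)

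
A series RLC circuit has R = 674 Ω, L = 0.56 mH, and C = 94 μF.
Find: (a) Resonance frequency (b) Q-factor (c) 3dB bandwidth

Step 1 — Resonance: ω₀ = 1/√(LC) = 1/√(0.00056·9.4e-05) = 4359 rad/s.
Step 2 — f₀ = ω₀/(2π) = 693.7 Hz.
Step 3 — Series Q: Q = ω₀L/R = 4359·0.00056/674 = 0.003621.
Step 4 — Bandwidth: Δω = ω₀/Q = 1.204e+06 rad/s; BW = Δω/(2π) = 1.916e+05 Hz.

(a) f₀ = 693.7 Hz  (b) Q = 0.003621  (c) BW = 1.916e+05 Hz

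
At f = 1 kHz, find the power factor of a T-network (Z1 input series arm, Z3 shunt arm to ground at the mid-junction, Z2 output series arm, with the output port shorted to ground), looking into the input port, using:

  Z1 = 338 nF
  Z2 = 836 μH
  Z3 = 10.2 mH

Step 1 — Angular frequency: ω = 2π·f = 2π·1000 = 6283 rad/s.
Step 2 — Component impedances:
  Z1: Z = 1/(jωC) = -j/(ω·C) = 0 - j470.9 Ω
  Z2: Z = jωL = j·6283·0.000836 = 0 + j5.253 Ω
  Z3: Z = jωL = j·6283·0.0102 = 0 + j64.09 Ω
Step 3 — With the output port shorted to ground, the output series arm Z2 runs from the junction to ground; the shunt arm Z3 also runs from the junction to ground. They appear in parallel: Z3 || Z2 = 0 + j4.855 Ω.
Step 4 — Series with input arm Z1: Z_in = Z1 + (Z3 || Z2) = 0 - j466 Ω = 466∠-90.0° Ω.
Step 5 — Power factor: PF = cos(φ) = Re(Z)/|Z| = 0/466 = 0.
Step 6 — Type: Im(Z) = -466 ⇒ leading (phase φ = -90.0°).

PF = 0 (leading, φ = -90.0°)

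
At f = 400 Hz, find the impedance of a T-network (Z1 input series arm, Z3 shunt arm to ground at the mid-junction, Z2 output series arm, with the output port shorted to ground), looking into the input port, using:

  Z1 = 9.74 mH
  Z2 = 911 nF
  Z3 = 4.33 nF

Step 1 — Angular frequency: ω = 2π·f = 2π·400 = 2513 rad/s.
Step 2 — Component impedances:
  Z1: Z = jωL = j·2513·0.00974 = 0 + j24.48 Ω
  Z2: Z = 1/(jωC) = -j/(ω·C) = 0 - j436.8 Ω
  Z3: Z = 1/(jωC) = -j/(ω·C) = 0 - j9.189e+04 Ω
Step 3 — With the output port shorted to ground, the output series arm Z2 runs from the junction to ground; the shunt arm Z3 also runs from the junction to ground. They appear in parallel: Z3 || Z2 = 0 - j434.7 Ω.
Step 4 — Series with input arm Z1: Z_in = Z1 + (Z3 || Z2) = 0 - j410.2 Ω = 410.2∠-90.0° Ω.

Z = 0 - j410.2 Ω = 410.2∠-90.0° Ω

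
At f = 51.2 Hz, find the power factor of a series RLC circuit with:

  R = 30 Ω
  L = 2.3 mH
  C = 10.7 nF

Step 1 — Angular frequency: ω = 2π·f = 2π·51.2 = 321.7 rad/s.
Step 2 — Component impedances:
  R: Z = R = 30 Ω
  L: Z = jωL = j·321.7·0.0023 = 0 + j0.7399 Ω
  C: Z = 1/(jωC) = -j/(ω·C) = 0 - j2.905e+05 Ω
Step 3 — Series combination: Z_total = R + L + C = 30 - j2.905e+05 Ω = 2.905e+05∠-90.0° Ω.
Step 4 — Power factor: PF = cos(φ) = Re(Z)/|Z| = 30/2.905e+05 = 0.0001033.
Step 5 — Type: Im(Z) = -2.905e+05 ⇒ leading (phase φ = -90.0°).

PF = 0.0001033 (leading, φ = -90.0°)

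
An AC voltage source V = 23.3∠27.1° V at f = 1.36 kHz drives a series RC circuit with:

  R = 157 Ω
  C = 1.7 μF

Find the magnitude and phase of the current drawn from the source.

Step 1 — Angular frequency: ω = 2π·f = 2π·1360 = 8545 rad/s.
Step 2 — Component impedances:
  R: Z = R = 157 Ω
  C: Z = 1/(jωC) = -j/(ω·C) = 0 - j68.84 Ω
Step 3 — Series combination: Z_total = R + C = 157 - j68.84 Ω = 171.4∠-23.7° Ω.
Step 4 — Source phasor: V = 23.3∠27.1° V = 20.74 + j10.61 V.
Step 5 — Ohm's law: I = V / Z_total = (20.74 + j10.61) / (157 - j68.84) = 0.08595 + j0.1053 A.
Step 6 — Convert to polar: |I| = 0.1359 A, ∠I = 50.8°.

I = 0.1359∠50.8° A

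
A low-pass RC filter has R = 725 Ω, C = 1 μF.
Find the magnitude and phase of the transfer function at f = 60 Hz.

Step 1 — Angular frequency: ω = 2π·60 = 377 rad/s.
Step 2 — Transfer function: H(jω) = 1/(1 + jωRC).
Step 3 — Denominator: 1 + jωRC = 1 + j·377·725·1e-06 = 1 + j0.2733.
Step 4 — H = 0.9305 - j0.2543.
Step 5 — Magnitude: |H| = 0.9646 (-0.3 dB); phase: φ = -15.3°.

|H| = 0.9646 (-0.3 dB), φ = -15.3°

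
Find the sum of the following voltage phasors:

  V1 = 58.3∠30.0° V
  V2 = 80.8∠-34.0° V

Step 1 — Convert each phasor to rectangular form:
  V1 = 58.3·(cos(30.0°) + j·sin(30.0°)) = 50.49 + j29.15 V
  V2 = 80.8·(cos(-34.0°) + j·sin(-34.0°)) = 66.99 - j45.18 V
Step 2 — Sum components: V_total = 117.5 - j16.03 V.
Step 3 — Convert to polar: |V_total| = 118.6 V, ∠V_total = -7.8°.

V_total = 118.6∠-7.8° V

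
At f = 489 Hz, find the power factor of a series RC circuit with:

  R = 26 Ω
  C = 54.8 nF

Step 1 — Angular frequency: ω = 2π·f = 2π·489 = 3072 rad/s.
Step 2 — Component impedances:
  R: Z = R = 26 Ω
  C: Z = 1/(jωC) = -j/(ω·C) = 0 - j5939 Ω
Step 3 — Series combination: Z_total = R + C = 26 - j5939 Ω = 5939∠-89.7° Ω.
Step 4 — Power factor: PF = cos(φ) = Re(Z)/|Z| = 26/5939 = 0.004378.
Step 5 — Type: Im(Z) = -5939 ⇒ leading (phase φ = -89.7°).

PF = 0.004378 (leading, φ = -89.7°)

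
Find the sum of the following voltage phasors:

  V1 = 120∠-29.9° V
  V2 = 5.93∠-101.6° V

Step 1 — Convert each phasor to rectangular form:
  V1 = 120·(cos(-29.9°) + j·sin(-29.9°)) = 104 - j59.82 V
  V2 = 5.93·(cos(-101.6°) + j·sin(-101.6°)) = -1.192 - j5.809 V
Step 2 — Sum components: V_total = 102.8 - j65.63 V.
Step 3 — Convert to polar: |V_total| = 122 V, ∠V_total = -32.5°.

V_total = 122∠-32.5° V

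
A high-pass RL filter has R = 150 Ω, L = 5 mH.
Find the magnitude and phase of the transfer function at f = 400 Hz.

Step 1 — Angular frequency: ω = 2π·400 = 2513 rad/s.
Step 2 — Transfer function: H(jω) = jωL/(R + jωL).
Step 3 — Numerator jωL = j·12.57; denominator R + jωL = 150 + j12.57.
Step 4 — H = 0.006969 + j0.08319.
Step 5 — Magnitude: |H| = 0.08348 (-21.6 dB); phase: φ = 85.2°.

|H| = 0.08348 (-21.6 dB), φ = 85.2°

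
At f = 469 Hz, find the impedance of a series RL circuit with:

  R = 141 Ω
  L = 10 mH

Step 1 — Angular frequency: ω = 2π·f = 2π·469 = 2947 rad/s.
Step 2 — Component impedances:
  R: Z = R = 141 Ω
  L: Z = jωL = j·2947·0.01 = 0 + j29.47 Ω
Step 3 — Series combination: Z_total = R + L = 141 + j29.47 Ω = 144∠11.8° Ω.

Z = 141 + j29.47 Ω = 144∠11.8° Ω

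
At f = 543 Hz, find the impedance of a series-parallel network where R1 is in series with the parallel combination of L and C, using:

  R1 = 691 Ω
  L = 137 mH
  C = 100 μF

Step 1 — Angular frequency: ω = 2π·f = 2π·543 = 3412 rad/s.
Step 2 — Component impedances:
  R1: Z = R = 691 Ω
  L: Z = jωL = j·3412·0.137 = 0 + j467.4 Ω
  C: Z = 1/(jωC) = -j/(ω·C) = 0 - j2.931 Ω
Step 3 — Parallel branch: L || C = 1/(1/L + 1/C) = 0 - j2.95 Ω.
Step 4 — Series with R1: Z_total = R1 + (L || C) = 691 - j2.95 Ω = 691∠-0.2° Ω.

Z = 691 - j2.95 Ω = 691∠-0.2° Ω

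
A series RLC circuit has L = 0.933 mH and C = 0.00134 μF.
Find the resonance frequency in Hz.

Step 1 — Resonance condition Im(Z)=0 gives ω₀ = 1/√(LC).
Step 2 — ω₀ = 1/√(0.000933·1.34e-09) = 8.943e+05 rad/s.
Step 3 — f₀ = ω₀/(2π) = 1.423e+05 Hz.

f₀ = 1.423e+05 Hz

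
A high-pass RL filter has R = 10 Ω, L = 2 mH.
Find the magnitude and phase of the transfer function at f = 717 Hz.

Step 1 — Angular frequency: ω = 2π·717 = 4505 rad/s.
Step 2 — Transfer function: H(jω) = jωL/(R + jωL).
Step 3 — Numerator jωL = j·9.01; denominator R + jωL = 10 + j9.01.
Step 4 — H = 0.4481 + j0.4973.
Step 5 — Magnitude: |H| = 0.6694 (-3.5 dB); phase: φ = 48.0°.

|H| = 0.6694 (-3.5 dB), φ = 48.0°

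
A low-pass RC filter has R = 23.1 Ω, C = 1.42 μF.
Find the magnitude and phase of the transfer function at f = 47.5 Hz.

Step 1 — Angular frequency: ω = 2π·47.5 = 298.5 rad/s.
Step 2 — Transfer function: H(jω) = 1/(1 + jωRC).
Step 3 — Denominator: 1 + jωRC = 1 + j·298.5·23.1·1.42e-06 = 1 + j0.00979.
Step 4 — H = 0.9999 - j0.009789.
Step 5 — Magnitude: |H| = 1 (-0.0 dB); phase: φ = -0.6°.

|H| = 1 (-0.0 dB), φ = -0.6°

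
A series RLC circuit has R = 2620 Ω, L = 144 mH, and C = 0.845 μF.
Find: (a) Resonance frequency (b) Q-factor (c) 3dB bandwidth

Step 1 — Resonance condition Im(Z)=0 gives ω₀ = 1/√(LC).
Step 2 — ω₀ = 1/√(0.144·8.45e-07) = 2867 rad/s.
Step 3 — f₀ = ω₀/(2π) = 456.3 Hz.
Step 4 — Series Q: Q = ω₀L/R = 2867·0.144/2620 = 0.1576.
Step 5 — 3dB bandwidth: Δω = ω₀/Q = 1.819e+04 rad/s; BW = Δω/(2π) = 2896 Hz.

(a) f₀ = 456.3 Hz  (b) Q = 0.1576  (c) BW = 2896 Hz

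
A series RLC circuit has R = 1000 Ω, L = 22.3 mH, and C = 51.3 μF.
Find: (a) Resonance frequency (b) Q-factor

Step 1 — Resonance condition Im(Z)=0 gives ω₀ = 1/√(LC).
Step 2 — ω₀ = 1/√(0.0223·5.13e-05) = 935 rad/s.
Step 3 — f₀ = ω₀/(2π) = 148.8 Hz.
Step 4 — Series Q: Q = ω₀L/R = 935·0.0223/1000 = 0.02085.

(a) f₀ = 148.8 Hz  (b) Q = 0.02085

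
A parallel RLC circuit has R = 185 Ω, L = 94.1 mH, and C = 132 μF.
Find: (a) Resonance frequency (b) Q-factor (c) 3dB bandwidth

Step 1 — Resonance: ω₀ = 1/√(LC) = 1/√(0.0941·0.000132) = 283.7 rad/s.
Step 2 — f₀ = ω₀/(2π) = 45.16 Hz.
Step 3 — Parallel Q: Q = R/(ω₀L) = 185/(283.7·0.0941) = 6.929.
Step 4 — Bandwidth: Δω = ω₀/Q = 40.95 rad/s; BW = Δω/(2π) = 6.517 Hz.

(a) f₀ = 45.16 Hz  (b) Q = 6.929  (c) BW = 6.517 Hz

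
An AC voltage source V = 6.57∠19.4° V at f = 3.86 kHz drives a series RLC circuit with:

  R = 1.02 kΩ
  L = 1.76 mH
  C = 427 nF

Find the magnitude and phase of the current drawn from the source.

Step 1 — Angular frequency: ω = 2π·f = 2π·3860 = 2.425e+04 rad/s.
Step 2 — Component impedances:
  R: Z = R = 1020 Ω
  L: Z = jωL = j·2.425e+04·0.00176 = 0 + j42.69 Ω
  C: Z = 1/(jωC) = -j/(ω·C) = 0 - j96.56 Ω
Step 3 — Series combination: Z_total = R + L + C = 1020 - j53.88 Ω = 1021∠-3.0° Ω.
Step 4 — Source phasor: V = 6.57∠19.4° V = 6.197 + j2.182 V.
Step 5 — Ohm's law: I = V / Z_total = (6.197 + j2.182) / (1020 - j53.88) = 0.005946 + j0.002454 A.
Step 6 — Convert to polar: |I| = 0.006432 A, ∠I = 22.4°.

I = 0.006432∠22.4° A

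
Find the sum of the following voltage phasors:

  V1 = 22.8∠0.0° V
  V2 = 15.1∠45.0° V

Step 1 — Convert each phasor to rectangular form:
  V1 = 22.8·(cos(0.0°) + j·sin(0.0°)) = 22.8 V
  V2 = 15.1·(cos(45.0°) + j·sin(45.0°)) = 10.68 + j10.68 V
Step 2 — Sum components: V_total = 33.48 + j10.68 V.
Step 3 — Convert to polar: |V_total| = 35.14 V, ∠V_total = 17.7°.

V_total = 35.14∠17.7° V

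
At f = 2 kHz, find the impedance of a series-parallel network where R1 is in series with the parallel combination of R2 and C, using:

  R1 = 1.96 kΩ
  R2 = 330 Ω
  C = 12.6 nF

Step 1 — Angular frequency: ω = 2π·f = 2π·2000 = 1.257e+04 rad/s.
Step 2 — Component impedances:
  R1: Z = R = 1960 Ω
  R2: Z = R = 330 Ω
  C: Z = 1/(jωC) = -j/(ω·C) = 0 - j6316 Ω
Step 3 — Parallel branch: R2 || C = 1/(1/R2 + 1/C) = 329.1 - j17.2 Ω.
Step 4 — Series with R1: Z_total = R1 + (R2 || C) = 2289 - j17.2 Ω = 2289∠-0.4° Ω.

Z = 2289 - j17.2 Ω = 2289∠-0.4° Ω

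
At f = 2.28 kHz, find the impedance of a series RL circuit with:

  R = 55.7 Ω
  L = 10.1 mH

Step 1 — Angular frequency: ω = 2π·f = 2π·2280 = 1.433e+04 rad/s.
Step 2 — Component impedances:
  R: Z = R = 55.7 Ω
  L: Z = jωL = j·1.433e+04·0.0101 = 0 + j144.7 Ω
Step 3 — Series combination: Z_total = R + L = 55.7 + j144.7 Ω = 155∠68.9° Ω.

Z = 55.7 + j144.7 Ω = 155∠68.9° Ω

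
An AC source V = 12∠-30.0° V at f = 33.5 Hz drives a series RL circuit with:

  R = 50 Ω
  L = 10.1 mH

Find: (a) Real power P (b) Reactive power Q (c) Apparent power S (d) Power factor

Step 1 — Angular frequency: ω = 2π·f = 2π·33.5 = 210.5 rad/s.
Step 2 — Component impedances:
  R: Z = R = 50 Ω
  L: Z = jωL = j·210.5·0.0101 = 0 + j2.126 Ω
Step 3 — Series combination: Z_total = R + L = 50 + j2.126 Ω = 50.05∠2.4° Ω.
Step 4 — Source phasor: V = 12∠-30.0° V = 10.39 - j6 V.
Step 5 — Current: I = V / Z = 0.2024 - j0.1286 A = 0.2398∠-32.4° A.
Step 6 — Complex power: S = V·I* = 2.875 + j0.1222 VA.
Step 7 — Real power: P = Re(S) = 2.875 W.
Step 8 — Reactive power: Q = Im(S) = 0.1222 VAR.
Step 9 — Apparent power: |S| = 2.877 VA.
Step 10 — Power factor: PF = P/|S| = 0.9991 (lagging).

(a) P = 2.875 W  (b) Q = 0.1222 VAR  (c) S = 2.877 VA  (d) PF = 0.9991 (lagging)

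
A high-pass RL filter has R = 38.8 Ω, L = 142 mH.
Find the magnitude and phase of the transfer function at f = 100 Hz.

Step 1 — Angular frequency: ω = 2π·100 = 628.3 rad/s.
Step 2 — Transfer function: H(jω) = jωL/(R + jωL).
Step 3 — Numerator jωL = j·89.22; denominator R + jωL = 38.8 + j89.22.
Step 4 — H = 0.841 + j0.3657.
Step 5 — Magnitude: |H| = 0.917 (-0.8 dB); phase: φ = 23.5°.

|H| = 0.917 (-0.8 dB), φ = 23.5°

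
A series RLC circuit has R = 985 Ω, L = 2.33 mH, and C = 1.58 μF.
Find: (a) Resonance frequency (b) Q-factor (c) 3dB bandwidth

Step 1 — Resonance condition Im(Z)=0 gives ω₀ = 1/√(LC).
Step 2 — ω₀ = 1/√(0.00233·1.58e-06) = 1.648e+04 rad/s.
Step 3 — f₀ = ω₀/(2π) = 2623 Hz.
Step 4 — Series Q: Q = ω₀L/R = 1.648e+04·0.00233/985 = 0.03899.
Step 5 — 3dB bandwidth: Δω = ω₀/Q = 4.227e+05 rad/s; BW = Δω/(2π) = 6.728e+04 Hz.

(a) f₀ = 2623 Hz  (b) Q = 0.03899  (c) BW = 6.728e+04 Hz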